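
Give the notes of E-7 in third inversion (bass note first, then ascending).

D, E, G, B

E-7 = E–G–B–D; third inversion → seventh (D) lowest.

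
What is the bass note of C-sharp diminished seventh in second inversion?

G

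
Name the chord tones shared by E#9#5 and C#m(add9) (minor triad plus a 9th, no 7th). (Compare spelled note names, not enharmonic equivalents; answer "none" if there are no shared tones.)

D♯

E#9#5 = E♯, G𝄪, B𝄪, D♯, F𝄪.
C#m(add9) = C♯, E, G♯, D♯.
Shared: D♯.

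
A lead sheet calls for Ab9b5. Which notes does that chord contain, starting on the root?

Ab9b5 is a dominant ninth flat five built on A♭.
Root: A♭
Major 3rd (3rd): C
Diminished 5th (5th): E𝄫
Minor 7th (7th): G♭
Major 9th (9th): B♭

A♭ – C – E𝄫 – G♭ – B♭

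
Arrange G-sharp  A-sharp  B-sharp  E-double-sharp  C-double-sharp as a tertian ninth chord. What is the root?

A-sharp

Arranged so that each adjacent pair is a third by letter name: A-sharp – C-double-sharp – E-double-sharp – G-sharp – B-sharp.
The bottom of that stack, A-sharp, is the root (this is A-sharp dominant ninth sharp five).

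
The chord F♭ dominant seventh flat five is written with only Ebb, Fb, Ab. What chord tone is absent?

Cbb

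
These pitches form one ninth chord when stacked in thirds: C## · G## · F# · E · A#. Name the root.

Arranged so that each adjacent pair is a third by letter name: F# – A# – C## – E – G##.
The bottom of that stack, F#, is the root (this is F# dominant seventh sharp nine sharp five).

F#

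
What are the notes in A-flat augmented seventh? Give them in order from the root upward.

Ab C E Gb

A-flat augmented seventh is an augmented seventh built on Ab.
- root: Ab
- major 3rd: C
- augmented 5th: E
- minor 7th: Gb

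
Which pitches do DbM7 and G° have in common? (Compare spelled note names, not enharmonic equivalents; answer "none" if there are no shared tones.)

DbM7 = Db, F, Ab, C.
G° = G, Bb, Db.
Shared: Db.

Db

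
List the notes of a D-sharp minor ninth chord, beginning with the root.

D-sharp minor ninth: minor ninth on D#.
Root: D#
Minor 3rd (3rd): F#
Perfect 5th (5th): A#
Minor 7th (7th): C#
Major 9th (9th): E#

D#, F#, A#, C#, E#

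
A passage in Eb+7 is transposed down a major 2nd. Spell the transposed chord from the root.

Db, F, A, Cb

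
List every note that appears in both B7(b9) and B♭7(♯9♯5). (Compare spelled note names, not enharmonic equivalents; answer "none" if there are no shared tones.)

F#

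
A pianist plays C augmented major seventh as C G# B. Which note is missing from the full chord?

C augmented major seventh = C, E, G#, B. The voicing lacks the 3rd (major 3rd), E.

E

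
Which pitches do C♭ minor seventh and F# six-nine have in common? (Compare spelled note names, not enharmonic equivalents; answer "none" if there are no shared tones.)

none

C♭ minor seventh: C-flat E-double-flat G-flat B-double-flat
F# six-nine: F-sharp A-sharp C-sharp D-sharp G-sharp
Common to both → none.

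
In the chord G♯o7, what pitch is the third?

Root of G♯o7 = G#. The 3rd is a minor 3rd: G# up a minor 3rd → B.

B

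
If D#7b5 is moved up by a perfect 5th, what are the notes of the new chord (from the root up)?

A# – C## – E – G#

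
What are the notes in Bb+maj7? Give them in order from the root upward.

Bb, D, F#, A

Root Bb, quality augmented major seventh:
Bb — root
D — major 3rd
F# — augmented 5th
A — major 7th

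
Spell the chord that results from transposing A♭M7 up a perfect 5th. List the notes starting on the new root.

Eb  G  Bb  D

Transposed root: Ab → Eb (perfect 5th up). So we spell Eb major seventh:
Root: Eb
Major 3rd (3rd): G
Perfect 5th (5th): Bb
Major 7th (7th): D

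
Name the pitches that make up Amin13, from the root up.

Amin13: minor thirteenth on A.
A — root
C — minor 3rd
E — perfect 5th
G — minor 7th
B — major 9th
D — perfect 11th
F# — major 13th

A – C – E – G – B – D – F#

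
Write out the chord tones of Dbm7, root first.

D♭, F♭, A♭, C♭

Dbm7 is a minor seventh built on D♭.
- root: D♭
- minor 3rd: F♭
- perfect 5th: A♭
- minor 7th: C♭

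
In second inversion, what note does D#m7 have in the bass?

A#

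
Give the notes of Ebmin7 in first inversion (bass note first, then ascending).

Gb Bb Db Eb

In root position, Ebmin7 is Eb–Gb–Bb–Db.
First inversion puts the third (Gb) in the bass.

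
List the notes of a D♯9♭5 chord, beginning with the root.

D♯9♭5 is a dominant ninth flat five built on D♯.
D♯ — root
F𝄪 — major 3rd
A — diminished 5th
C♯ — minor 7th
E♯ — major 9th

D♯ – F𝄪 – A – C♯ – E♯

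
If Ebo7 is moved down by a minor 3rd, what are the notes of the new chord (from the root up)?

A minor 3rd down from Eb is C, so the new chord is C diminished seventh.
Root: C
Minor 3rd (3rd): Eb
Diminished 5th (5th): Gb
Diminished 7th (7th): Bbb

C  Eb  Gb  Bbb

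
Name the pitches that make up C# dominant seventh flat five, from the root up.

C# – E# – G – B

C# dominant seventh flat five is a dominant seventh flat five built on C#.
Root: C#
Major 3rd (3rd): E#
Diminished 5th (5th): G
Minor 7th (7th): B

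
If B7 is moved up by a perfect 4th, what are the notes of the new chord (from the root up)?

E, G♯, B, D

Transposed root: B → E (perfect 4th up). So we spell E dominant seventh:
- root: E
- major 3rd: G♯
- perfect 5th: B
- minor 7th: D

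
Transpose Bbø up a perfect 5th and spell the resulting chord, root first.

F – Ab – Cb – Eb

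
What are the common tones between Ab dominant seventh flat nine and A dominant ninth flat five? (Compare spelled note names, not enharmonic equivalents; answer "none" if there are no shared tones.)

E-flat

Ab dominant seventh flat nine = A-flat, C, E-flat, G-flat, B-double-flat.
A dominant ninth flat five = A, C-sharp, E-flat, G, B.
Shared: E-flat.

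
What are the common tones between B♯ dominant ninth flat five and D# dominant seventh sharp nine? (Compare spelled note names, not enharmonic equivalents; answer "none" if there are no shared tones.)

B♯ dominant ninth flat five = B-sharp, D-double-sharp, F-sharp, A-sharp, C-double-sharp.
D# dominant seventh sharp nine = D-sharp, F-double-sharp, A-sharp, C-sharp, E-double-sharp.
Shared: A-sharp.

A-sharp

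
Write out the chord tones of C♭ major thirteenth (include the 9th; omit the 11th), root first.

C♭ major thirteenth: major thirteenth on C♭.
Root: C♭
Major 3rd (3rd): E♭
Perfect 5th (5th): G♭
Major 7th (7th): B♭
Major 9th (9th): D♭
Major 13th (13th): A♭

C♭, E♭, G♭, B♭, D♭, A♭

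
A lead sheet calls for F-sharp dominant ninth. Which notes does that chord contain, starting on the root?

F-sharp – A-sharp – C-sharp – E – G-sharp

F-sharp dominant ninth: dominant ninth on F-sharp.
- root: F-sharp
- major 3rd: A-sharp
- perfect 5th: C-sharp
- minor 7th: E
- major 9th: G-sharp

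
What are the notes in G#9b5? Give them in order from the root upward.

G#9b5 is a dominant ninth flat five built on G#.
root → G#
3rd (major 3rd) → B#
5th (diminished 5th) → D
7th (minor 7th) → F#
9th (major 9th) → A#

G# – B# – D – F# – A#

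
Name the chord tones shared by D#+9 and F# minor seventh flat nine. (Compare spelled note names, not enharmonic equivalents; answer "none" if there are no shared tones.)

D#+9: D# F## A## C# E#
F# minor seventh flat nine: F# A C# E G
Common to both → C#.

C#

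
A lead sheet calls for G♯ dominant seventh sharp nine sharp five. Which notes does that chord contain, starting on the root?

G-sharp, B-sharp, D-double-sharp, F-sharp, A-double-sharp

Root G-sharp, quality dominant seventh sharp nine sharp five:
Root: G-sharp
Major 3rd (3rd): B-sharp
Augmented 5th (5th): D-double-sharp
Minor 7th (7th): F-sharp
Augmented 9th (9th): A-double-sharp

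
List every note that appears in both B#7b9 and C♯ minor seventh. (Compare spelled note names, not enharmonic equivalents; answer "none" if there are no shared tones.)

B#7b9: B♯ D𝄪 F𝄪 A♯ C♯
C♯ minor seventh: C♯ E G♯ B
Common to both → C♯.

C♯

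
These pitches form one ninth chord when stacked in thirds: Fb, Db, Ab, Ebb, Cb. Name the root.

Stacking in thirds gives Db – Fb – Ab – Cb – Ebb, so Db is the root — Db minor seventh flat nine.

Db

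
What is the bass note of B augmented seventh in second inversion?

F-double-sharp

B augmented seventh in root position is B–D-sharp–F-double-sharp–A.
Second inversion places the fifth in the bass, which is F-double-sharp.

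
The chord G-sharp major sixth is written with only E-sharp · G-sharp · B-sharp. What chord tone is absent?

The full G-sharp major sixth chord is G-sharp, B-sharp, D-sharp, E-sharp.
Comparing with the voicing, the perfect 5th (5th) — D-sharp — is absent.

D-sharp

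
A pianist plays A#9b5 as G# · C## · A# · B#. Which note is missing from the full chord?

E

The full A#9b5 chord is A#, C##, E, G#, B#.
Comparing with the voicing, the diminished 5th (5th) — E — is absent.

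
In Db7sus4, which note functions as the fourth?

G♭

Root of Db7sus4 = D♭. The 4th is a perfect 4th: D♭ up a perfect 4th → G♭.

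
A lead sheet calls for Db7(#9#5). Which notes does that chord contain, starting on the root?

Db – F – A – Cb – E

Root Db, quality dominant seventh sharp nine sharp five:
- root: Db
- major 3rd: F
- augmented 5th: A
- minor 7th: Cb
- augmented 9th: E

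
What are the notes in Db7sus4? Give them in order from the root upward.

Db7sus4 is a dominant seventh suspended fourth built on Db.
- root: Db
- perfect 4th: Gb
- perfect 5th: Ab
- minor 7th: Cb

Db – Gb – Ab – Cb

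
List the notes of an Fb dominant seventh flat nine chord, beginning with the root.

Fb, Ab, Cb, Ebb, Gbb

Fb dominant seventh flat nine is a dominant seventh flat nine built on Fb.
Root: Fb
Major 3rd (3rd): Ab
Perfect 5th (5th): Cb
Minor 7th (7th): Ebb
Minor 9th (9th): Gbb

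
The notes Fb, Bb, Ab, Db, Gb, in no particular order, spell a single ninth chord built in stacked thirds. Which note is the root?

Gb

Arranged so that each adjacent pair is a third by letter name: Gb – Bb – Db – Fb – Ab.
The bottom of that stack, Gb, is the root (this is Gb dominant ninth).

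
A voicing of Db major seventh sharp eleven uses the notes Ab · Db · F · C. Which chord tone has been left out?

G

The full Db major seventh sharp eleven chord is Db, F, Ab, C, G.
Comparing with the voicing, the augmented 11th (11th) — G — is absent.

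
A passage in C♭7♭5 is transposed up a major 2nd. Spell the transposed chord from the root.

Db, F, Abb, Cb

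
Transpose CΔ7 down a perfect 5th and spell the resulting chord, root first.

Transposed root: C → F (perfect 5th down). So we spell F major seventh:
root → F
3rd (major 3rd) → A
5th (perfect 5th) → C
7th (major 7th) → E

F, A, C, E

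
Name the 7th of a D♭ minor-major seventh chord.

C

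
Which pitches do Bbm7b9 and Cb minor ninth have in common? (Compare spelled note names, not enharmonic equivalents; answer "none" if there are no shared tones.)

Bbm7b9: Bb Db F Ab Cb
Cb minor ninth: Cb Ebb Gb Bbb Db
Common to both → Db, Cb.

Db, Cb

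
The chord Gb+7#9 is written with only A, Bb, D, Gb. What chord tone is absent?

The full Gb+7#9 chord is Gb, Bb, D, Fb, A.
Comparing with the voicing, the minor 7th (7th) — Fb — is absent.

Fb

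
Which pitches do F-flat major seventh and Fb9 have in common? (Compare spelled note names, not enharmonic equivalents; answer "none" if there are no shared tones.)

F♭ – A♭ – C♭

F-flat major seventh = F♭, A♭, C♭, E♭.
Fb9 = F♭, A♭, C♭, E𝄫, G♭.
Shared: F♭, A♭, C♭.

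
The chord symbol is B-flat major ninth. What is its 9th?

Root of B-flat major ninth = B-flat. The 9th is a major 9th: B-flat up a major 9th → C.

C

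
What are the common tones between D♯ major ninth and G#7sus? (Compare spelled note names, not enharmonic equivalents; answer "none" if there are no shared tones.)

D#

D♯ major ninth = D#, F##, A#, C##, E#.
G#7sus = G#, C#, D#, F#.
Shared: D#.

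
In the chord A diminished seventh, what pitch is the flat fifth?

E-flat

A diminished seventh is built on A; its 5th is a diminished 5th above the root.
A fifth above A uses the letter E, and the diminished 5th above A is E-flat.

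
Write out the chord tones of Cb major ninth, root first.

Cb major ninth is a major ninth built on C-flat.
Root: C-flat
Major 3rd (3rd): E-flat
Perfect 5th (5th): G-flat
Major 7th (7th): B-flat
Major 9th (9th): D-flat

C-flat E-flat G-flat B-flat D-flat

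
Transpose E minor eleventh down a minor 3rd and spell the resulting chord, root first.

C#, E, G#, B, D#, F#

Transposed root: E → C# (minor 3rd down). So we spell C# minor eleventh:
- root: C#
- minor 3rd: E
- perfect 5th: G#
- minor 7th: B
- major 9th: D#
- perfect 11th: F#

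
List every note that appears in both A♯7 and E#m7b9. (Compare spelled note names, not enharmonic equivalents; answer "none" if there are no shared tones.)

A♯7: A♯ C𝄪 E♯ G♯
E#m7b9: E♯ G♯ B♯ D♯ F♯
Common to both → E♯, G♯.

E♯, G♯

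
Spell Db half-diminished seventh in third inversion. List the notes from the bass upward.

In root position, Db half-diminished seventh is Db–Fb–Abb–Cb.
Third inversion puts the seventh (Cb) in the bass.

Cb, Db, Fb, Abb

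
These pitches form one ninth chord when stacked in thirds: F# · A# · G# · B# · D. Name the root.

Stacking in thirds gives G# – B# – D – F# – A#, so G# is the root — G# dominant ninth flat five.

G#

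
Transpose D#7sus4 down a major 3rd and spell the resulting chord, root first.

B, E, F♯, A

D♯ down a major 3rd → B. New chord: B dominant seventh suspended fourth.
root → B
4th (perfect 4th) → E
5th (perfect 5th) → F♯
7th (minor 7th) → A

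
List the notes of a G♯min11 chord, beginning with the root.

G♯min11: minor eleventh on G#.
G# — root
B — minor 3rd
D# — perfect 5th
F# — minor 7th
A# — major 9th
C# — perfect 11th

G#, B, D#, F#, A#, C#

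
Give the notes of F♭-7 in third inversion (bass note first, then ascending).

In root position, F♭-7 is Fb–Abb–Cb–Ebb.
Third inversion puts the seventh (Ebb) in the bass.

Ebb Fb Abb Cb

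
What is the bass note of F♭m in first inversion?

F♭m in root position is Fb–Abb–Cb.
First inversion places the third in the bass, which is Abb.

Abb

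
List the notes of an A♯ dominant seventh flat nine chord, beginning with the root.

A-sharp C-double-sharp E-sharp G-sharp B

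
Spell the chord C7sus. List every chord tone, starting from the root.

C, F, G, Bb

C7sus: dominant seventh suspended fourth on C.
Root: C
Perfect 4th (4th): F
Perfect 5th (5th): G
Minor 7th (7th): Bb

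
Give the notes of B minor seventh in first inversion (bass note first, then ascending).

B minor seventh = B–D–F♯–A; first inversion → third (D) lowest.

D, F♯, A, B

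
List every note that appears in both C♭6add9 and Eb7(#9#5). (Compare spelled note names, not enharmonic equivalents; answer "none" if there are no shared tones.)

Eb, Db

C♭6add9 = Cb, Eb, Gb, Ab, Db.
Eb7(#9#5) = Eb, G, B, Db, F#.
Shared: Eb, Db.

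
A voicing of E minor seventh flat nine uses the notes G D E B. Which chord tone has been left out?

F

E minor seventh flat nine = E, G, B, D, F. The voicing lacks the 9th (minor 9th), F.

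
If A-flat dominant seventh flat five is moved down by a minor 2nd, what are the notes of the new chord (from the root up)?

G – B – Db – F

A minor 2nd down from Ab is G, so the new chord is G dominant seventh flat five.
- root: G
- major 3rd: B
- diminished 5th: Db
- minor 7th: F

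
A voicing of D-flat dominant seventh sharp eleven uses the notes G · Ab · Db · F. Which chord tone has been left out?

Cb

The full D-flat dominant seventh sharp eleven chord is Db, F, Ab, Cb, G.
Comparing with the voicing, the minor 7th (7th) — Cb — is absent.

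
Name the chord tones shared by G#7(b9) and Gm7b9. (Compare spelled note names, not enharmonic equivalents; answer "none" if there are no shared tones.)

G#7(b9): G# B# D# F# A
Gm7b9: G Bb D F Ab
Common to both → none.

none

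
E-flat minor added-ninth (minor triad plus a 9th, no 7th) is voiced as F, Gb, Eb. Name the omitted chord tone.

The full E-flat minor added-ninth chord is Eb, Gb, Bb, F.
Comparing with the voicing, the perfect 5th (5th) — Bb — is absent.

Bb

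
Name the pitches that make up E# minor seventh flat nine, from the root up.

E# minor seventh flat nine: minor seventh flat nine on E-sharp.
root → E-sharp
3rd (minor 3rd) → G-sharp
5th (perfect 5th) → B-sharp
7th (minor 7th) → D-sharp
9th (minor 9th) → F-sharp

E-sharp, G-sharp, B-sharp, D-sharp, F-sharp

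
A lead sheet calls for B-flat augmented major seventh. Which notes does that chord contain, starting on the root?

B-flat augmented major seventh is an augmented major seventh built on Bb.
Bb — root
D — major 3rd
F# — augmented 5th
A — major 7th

Bb  D  F#  A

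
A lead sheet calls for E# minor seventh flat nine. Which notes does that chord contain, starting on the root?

E-sharp, G-sharp, B-sharp, D-sharp, F-sharp

E# minor seventh flat nine is a minor seventh flat nine built on E-sharp.
- root: E-sharp
- minor 3rd: G-sharp
- perfect 5th: B-sharp
- minor 7th: D-sharp
- minor 9th: F-sharp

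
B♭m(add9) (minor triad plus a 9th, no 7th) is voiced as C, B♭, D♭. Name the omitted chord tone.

F

B♭m(add9) = B♭, D♭, F, C. The voicing lacks the 5th (perfect 5th), F.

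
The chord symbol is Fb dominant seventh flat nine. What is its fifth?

C♭

Root of Fb dominant seventh flat nine = F♭. The 5th is a perfect 5th: F♭ up a perfect 5th → C♭.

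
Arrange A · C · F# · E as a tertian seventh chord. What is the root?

F#

Arranged so that each adjacent pair is a third by letter name: F# – A – C – E.
The bottom of that stack, F#, is the root (this is F# half-diminished seventh).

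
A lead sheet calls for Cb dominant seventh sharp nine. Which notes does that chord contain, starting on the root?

Cb – Eb – Gb – Bbb – D

Cb dominant seventh sharp nine: dominant seventh sharp nine on Cb.
root → Cb
3rd (major 3rd) → Eb
5th (perfect 5th) → Gb
7th (minor 7th) → Bbb
9th (augmented 9th) → D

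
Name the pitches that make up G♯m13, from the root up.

G#, B, D#, F#, A#, C#, E#

Root G#, quality minor thirteenth:
Root: G#
Minor 3rd (3rd): B
Perfect 5th (5th): D#
Minor 7th (7th): F#
Major 9th (9th): A#
Perfect 11th (11th): C#
Major 13th (13th): E#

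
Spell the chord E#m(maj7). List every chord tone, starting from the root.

E♯, G♯, B♯, D𝄪

Root E♯, quality minor-major seventh:
root → E♯
3rd (minor 3rd) → G♯
5th (perfect 5th) → B♯
7th (major 7th) → D𝄪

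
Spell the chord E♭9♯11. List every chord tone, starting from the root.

Eb  G  Bb  Db  F  A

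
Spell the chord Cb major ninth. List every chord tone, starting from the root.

Root Cb, quality major ninth:
Root: Cb
Major 3rd (3rd): Eb
Perfect 5th (5th): Gb
Major 7th (7th): Bb
Major 9th (9th): Db

Cb  Eb  Gb  Bb  Db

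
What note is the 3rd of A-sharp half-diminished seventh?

C♯

Root of A-sharp half-diminished seventh = A♯. The 3rd is a minor 3rd: A♯ up a minor 3rd → C♯.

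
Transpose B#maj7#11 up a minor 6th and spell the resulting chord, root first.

G#  B#  D#  F##  C##

A minor 6th up from B# is G#, so the new chord is G# major seventh sharp eleven.
root → G#
3rd (major 3rd) → B#
5th (perfect 5th) → D#
7th (major 7th) → F##
11th (augmented 11th) → C##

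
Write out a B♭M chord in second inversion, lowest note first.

F, B♭, D

B♭M = B♭–D–F; second inversion → fifth (F) lowest.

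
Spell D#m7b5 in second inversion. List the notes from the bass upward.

In root position, D#m7b5 is D#–F#–A–C#.
Second inversion puts the fifth (A) in the bass.

A C# D# F#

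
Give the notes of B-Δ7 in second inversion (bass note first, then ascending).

B-Δ7 = B–D–F#–A#; second inversion → fifth (F#) lowest.

F#  A#  B  D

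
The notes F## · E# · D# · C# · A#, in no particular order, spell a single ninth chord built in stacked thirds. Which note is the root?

D#

Arranged so that each adjacent pair is a third by letter name: D# – F## – A# – C# – E#.
The bottom of that stack, D#, is the root (this is D# dominant ninth).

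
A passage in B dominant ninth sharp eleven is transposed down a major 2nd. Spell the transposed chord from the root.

Transposed root: B → A (major 2nd down). So we spell A dominant ninth sharp eleven:
- root: A
- major 3rd: C#
- perfect 5th: E
- minor 7th: G
- major 9th: B
- augmented 11th: D#

A – C# – E – G – B – D#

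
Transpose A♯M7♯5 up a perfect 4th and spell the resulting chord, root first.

Transposed root: A# → D# (perfect 4th up). So we spell D# augmented major seventh:
root → D#
3rd (major 3rd) → F##
5th (augmented 5th) → A##
7th (major 7th) → C##

D#, F##, A##, C##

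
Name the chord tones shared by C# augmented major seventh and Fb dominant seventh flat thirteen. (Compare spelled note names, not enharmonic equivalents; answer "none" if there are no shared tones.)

C# augmented major seventh: C-sharp E-sharp G-double-sharp B-sharp
Fb dominant seventh flat thirteen: F-flat A-flat C-flat E-double-flat D-double-flat
Common to both → none.

none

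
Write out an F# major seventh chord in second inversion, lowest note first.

C♯, E♯, F♯, A♯

In root position, F# major seventh is F♯–A♯–C♯–E♯.
Second inversion puts the fifth (C♯) in the bass.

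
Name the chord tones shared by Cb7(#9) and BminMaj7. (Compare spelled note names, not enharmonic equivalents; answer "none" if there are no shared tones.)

D

Cb7(#9): Cb Eb Gb Bbb D
BminMaj7: B D F# A#
Common to both → D.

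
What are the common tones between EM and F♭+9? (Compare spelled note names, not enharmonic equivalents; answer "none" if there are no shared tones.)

none

EM = E, G#, B.
F♭+9 = Fb, Ab, C, Ebb, Gb.
Shared: none.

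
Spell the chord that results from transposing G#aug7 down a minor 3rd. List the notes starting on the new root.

E# – G## – B## – D#

A minor 3rd down from G# is E#, so the new chord is E# augmented seventh.
E# — root
G## — major 3rd
B## — augmented 5th
D# — minor 7th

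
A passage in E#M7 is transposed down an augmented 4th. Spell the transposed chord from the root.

B, D#, F#, A#

An augmented 4th down from E# is B, so the new chord is B major seventh.
Root: B
Major 3rd (3rd): D#
Perfect 5th (5th): F#
Major 7th (7th): A#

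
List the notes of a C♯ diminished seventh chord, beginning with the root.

C# E G Bb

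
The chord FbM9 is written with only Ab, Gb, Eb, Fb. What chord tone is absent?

Cb

The full FbM9 chord is Fb, Ab, Cb, Eb, Gb.
Comparing with the voicing, the perfect 5th (5th) — Cb — is absent.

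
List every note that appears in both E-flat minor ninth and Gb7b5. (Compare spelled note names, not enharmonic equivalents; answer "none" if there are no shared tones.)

E-flat minor ninth = Eb, Gb, Bb, Db, F.
Gb7b5 = Gb, Bb, Dbb, Fb.
Shared: Gb, Bb.

Gb – Bb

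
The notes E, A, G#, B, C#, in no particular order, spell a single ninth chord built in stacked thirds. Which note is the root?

Stacking in thirds gives A – C# – E – G# – B, so A is the root — A major ninth.

A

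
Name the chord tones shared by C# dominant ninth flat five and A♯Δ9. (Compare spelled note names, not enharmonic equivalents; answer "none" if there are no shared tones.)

C# dominant ninth flat five: C# E# G B D#
A♯Δ9: A# C## E# G## B#
Common to both → E#.

E#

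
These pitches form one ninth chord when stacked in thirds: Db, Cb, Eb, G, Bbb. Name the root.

Arranged so that each adjacent pair is a third by letter name: Cb – Eb – G – Bbb – Db.
The bottom of that stack, Cb, is the root (this is Cb dominant ninth sharp five).

Cb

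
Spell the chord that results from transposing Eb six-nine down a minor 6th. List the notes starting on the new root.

Transposed root: E♭ → G (minor 6th down). So we spell G six-nine:
G — root
B — major 3rd
D — perfect 5th
E — major 6th
A — major 9th

G  B  D  E  A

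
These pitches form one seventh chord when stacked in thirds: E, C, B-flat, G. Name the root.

Arranged so that each adjacent pair is a third by letter name: C – E – G – B-flat.
The bottom of that stack, C, is the root (this is C dominant seventh).

C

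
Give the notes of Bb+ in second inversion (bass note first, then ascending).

F#, Bb, D

Bb+ = Bb–D–F#; second inversion → fifth (F#) lowest.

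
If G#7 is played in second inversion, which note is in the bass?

D#

G#7 = G#–B#–D#–F#. Second inversion → fifth in the bass = D#.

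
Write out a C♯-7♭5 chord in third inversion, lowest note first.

In root position, C♯-7♭5 is C#–E–G–B.
Third inversion puts the seventh (B) in the bass.

B C# E G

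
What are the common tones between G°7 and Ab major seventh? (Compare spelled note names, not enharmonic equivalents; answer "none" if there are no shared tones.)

G°7: G Bb Db Fb
Ab major seventh: Ab C Eb G
Common to both → G.

G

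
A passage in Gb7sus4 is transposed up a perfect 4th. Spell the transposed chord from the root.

Cb Fb Gb Bbb

Transposed root: Gb → Cb (perfect 4th up). So we spell Cb dominant seventh suspended fourth:
Cb — root
Fb — perfect 4th
Gb — perfect 5th
Bbb — minor 7th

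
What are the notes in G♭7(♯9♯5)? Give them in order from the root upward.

G♭7(♯9♯5): dominant seventh sharp nine sharp five on Gb.
Gb — root
Bb — major 3rd
D — augmented 5th
Fb — minor 7th
A — augmented 9th

Gb – Bb – D – Fb – A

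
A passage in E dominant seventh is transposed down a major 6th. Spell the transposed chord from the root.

E down a major 6th → G. New chord: G dominant seventh.
G — root
B — major 3rd
D — perfect 5th
F — minor 7th

G  B  D  F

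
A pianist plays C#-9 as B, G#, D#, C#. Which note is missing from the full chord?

The full C#-9 chord is C#, E, G#, B, D#.
Comparing with the voicing, the minor 3rd (3rd) — E — is absent.

E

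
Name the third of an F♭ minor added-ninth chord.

Root of F♭ minor added-ninth = F-flat. The 3rd is a minor 3rd: F-flat up a minor 3rd → A-double-flat.

A-double-flat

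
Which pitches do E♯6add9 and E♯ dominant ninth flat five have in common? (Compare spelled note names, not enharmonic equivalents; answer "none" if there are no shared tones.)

E# G## F##

E♯6add9 = E#, G##, B#, C##, F##.
E♯ dominant ninth flat five = E#, G##, B, D#, F##.
Shared: E#, G##, F##.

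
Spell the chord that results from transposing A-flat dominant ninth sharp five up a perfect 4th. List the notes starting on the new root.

D♭, F, A, C♭, E♭

A♭ up a perfect 4th → D♭. New chord: D♭ dominant ninth sharp five.
D♭ — root
F — major 3rd
A — augmented 5th
C♭ — minor 7th
E♭ — major 9th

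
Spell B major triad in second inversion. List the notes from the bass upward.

F-sharp – B – D-sharp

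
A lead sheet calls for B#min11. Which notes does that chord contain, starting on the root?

B♯, D♯, F𝄪, A♯, C𝄪, E♯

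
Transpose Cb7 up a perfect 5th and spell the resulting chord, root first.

Cb up a perfect 5th → Gb. New chord: Gb dominant seventh.
- root: Gb
- major 3rd: Bb
- perfect 5th: Db
- minor 7th: Fb

Gb  Bb  Db  Fb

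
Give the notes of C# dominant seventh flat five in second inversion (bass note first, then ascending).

C# dominant seventh flat five = C#–E#–G–B; second inversion → fifth (G) lowest.

G, B, C#, E#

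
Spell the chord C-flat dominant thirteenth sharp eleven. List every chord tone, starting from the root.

Cb – Eb – Gb – Bbb – Db – F – Ab

Root Cb, quality dominant thirteenth sharp eleven:
root → Cb
3rd (major 3rd) → Eb
5th (perfect 5th) → Gb
7th (minor 7th) → Bbb
9th (major 9th) → Db
11th (augmented 11th) → F
13th (major 13th) → Ab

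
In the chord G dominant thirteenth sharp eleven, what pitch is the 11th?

C#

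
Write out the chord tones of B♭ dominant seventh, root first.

Bb, D, F, Ab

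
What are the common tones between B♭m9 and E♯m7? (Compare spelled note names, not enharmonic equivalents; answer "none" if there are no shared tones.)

B♭m9: Bb Db F Ab C
E♯m7: E# G# B# D#
Common to both → none.

none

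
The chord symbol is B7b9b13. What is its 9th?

C

B7b9b13 is built on B; its 9th is a minor 9th above the root.
A second above B uses the letter C, and the minor 9th above B is C.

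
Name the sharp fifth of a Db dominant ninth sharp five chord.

Root of Db dominant ninth sharp five = D-flat. The 5th is an augmented 5th: D-flat up an augmented 5th → A.

A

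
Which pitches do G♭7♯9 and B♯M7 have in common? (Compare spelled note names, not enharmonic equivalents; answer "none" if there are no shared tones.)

G♭7♯9: Gb Bb Db Fb A
B♯M7: B# D## F## A##
Common to both → none.

none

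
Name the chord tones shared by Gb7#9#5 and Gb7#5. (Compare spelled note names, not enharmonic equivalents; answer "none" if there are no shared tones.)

Gb7#9#5 = Gb, Bb, D, Fb, A.
Gb7#5 = Gb, Bb, D, Fb.
Shared: Gb, Bb, D, Fb.

Gb  Bb  D  Fb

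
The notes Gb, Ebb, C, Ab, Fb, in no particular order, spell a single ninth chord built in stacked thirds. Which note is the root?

Fb

Arranged so that each adjacent pair is a third by letter name: Fb – Ab – C – Ebb – Gb.
The bottom of that stack, Fb, is the root (this is Fb dominant ninth sharp five).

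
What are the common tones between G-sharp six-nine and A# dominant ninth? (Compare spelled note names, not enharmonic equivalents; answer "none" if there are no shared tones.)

G-sharp, B-sharp, E-sharp, A-sharp

G-sharp six-nine: G-sharp B-sharp D-sharp E-sharp A-sharp
A# dominant ninth: A-sharp C-double-sharp E-sharp G-sharp B-sharp
Common to both → G-sharp, B-sharp, E-sharp, A-sharp.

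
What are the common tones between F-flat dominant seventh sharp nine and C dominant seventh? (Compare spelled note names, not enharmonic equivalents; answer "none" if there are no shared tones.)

G

F-flat dominant seventh sharp nine: F-flat A-flat C-flat E-double-flat G
C dominant seventh: C E G B-flat
Common to both → G.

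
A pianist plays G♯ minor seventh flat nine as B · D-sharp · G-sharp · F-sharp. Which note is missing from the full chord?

G♯ minor seventh flat nine = G-sharp, B, D-sharp, F-sharp, A. The voicing lacks the 9th (minor 9th), A.

A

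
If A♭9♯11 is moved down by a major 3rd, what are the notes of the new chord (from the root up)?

Ab down a major 3rd → Fb. New chord: Fb dominant ninth sharp eleven.
Fb — root
Ab — major 3rd
Cb — perfect 5th
Ebb — minor 7th
Gb — major 9th
Bb — augmented 11th

Fb – Ab – Cb – Ebb – Gb – Bb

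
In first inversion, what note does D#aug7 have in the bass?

F##

D#aug7 = D#–F##–A##–C#. First inversion → third in the bass = F##.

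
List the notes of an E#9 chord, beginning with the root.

E#9 is a dominant ninth built on E♯.
Root: E♯
Major 3rd (3rd): G𝄪
Perfect 5th (5th): B♯
Minor 7th (7th): D♯
Major 9th (9th): F𝄪

E♯, G𝄪, B♯, D♯, F𝄪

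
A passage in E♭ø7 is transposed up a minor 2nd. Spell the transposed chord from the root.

Transposed root: E♭ → F♭ (minor 2nd up). So we spell F♭ half-diminished seventh:
F♭ — root
A𝄫 — minor 3rd
C𝄫 — diminished 5th
E𝄫 — minor 7th

F♭, A𝄫, C𝄫, E𝄫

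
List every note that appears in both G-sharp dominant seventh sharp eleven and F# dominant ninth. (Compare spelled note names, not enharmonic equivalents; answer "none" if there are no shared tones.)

G-sharp, F-sharp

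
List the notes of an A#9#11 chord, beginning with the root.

A#9#11 is a dominant ninth sharp eleven built on A#.
Root: A#
Major 3rd (3rd): C##
Perfect 5th (5th): E#
Minor 7th (7th): G#
Major 9th (9th): B#
Augmented 11th (11th): D##

A# C## E# G# B# D##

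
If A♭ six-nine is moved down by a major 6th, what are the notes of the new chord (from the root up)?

Cb, Eb, Gb, Ab, Db

Ab down a major 6th → Cb. New chord: Cb six-nine.
Root: Cb
Major 3rd (3rd): Eb
Perfect 5th (5th): Gb
Major 6th (6th): Ab
Major 9th (9th): Db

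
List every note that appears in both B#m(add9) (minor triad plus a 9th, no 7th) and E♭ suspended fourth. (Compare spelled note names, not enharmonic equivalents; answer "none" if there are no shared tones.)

B#m(add9): B# D# F## C##
E♭ suspended fourth: Eb Ab Bb
Common to both → none.

none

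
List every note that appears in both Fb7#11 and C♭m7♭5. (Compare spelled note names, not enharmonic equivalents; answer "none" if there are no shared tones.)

Fb7#11 = Fb, Ab, Cb, Ebb, Bb.
C♭m7♭5 = Cb, Ebb, Gbb, Bbb.
Shared: Cb, Ebb.

Cb, Ebb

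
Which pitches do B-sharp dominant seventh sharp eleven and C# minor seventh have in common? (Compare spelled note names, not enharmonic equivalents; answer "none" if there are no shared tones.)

B-sharp dominant seventh sharp eleven: B-sharp D-double-sharp F-double-sharp A-sharp E-double-sharp
C# minor seventh: C-sharp E G-sharp B
Common to both → none.

none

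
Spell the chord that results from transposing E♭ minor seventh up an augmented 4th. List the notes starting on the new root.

Transposed root: Eb → A (augmented 4th up). So we spell A minor seventh:
Root: A
Minor 3rd (3rd): C
Perfect 5th (5th): E
Minor 7th (7th): G

A – C – E – G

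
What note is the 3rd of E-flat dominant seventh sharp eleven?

G

Root of E-flat dominant seventh sharp eleven = E-flat. The 3rd is a major 3rd: E-flat up a major 3rd → G.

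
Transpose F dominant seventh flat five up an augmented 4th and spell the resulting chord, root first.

B – D♯ – F – A

Transposed root: F → B (augmented 4th up). So we spell B dominant seventh flat five:
root → B
3rd (major 3rd) → D♯
5th (diminished 5th) → F
7th (minor 7th) → A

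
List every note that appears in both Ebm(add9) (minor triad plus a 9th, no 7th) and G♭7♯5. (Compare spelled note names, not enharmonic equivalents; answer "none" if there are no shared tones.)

Ebm(add9): Eb Gb Bb F
G♭7♯5: Gb Bb D Fb
Common to both → Gb, Bb.

Gb Bb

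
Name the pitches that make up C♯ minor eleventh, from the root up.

C♯ minor eleventh is a minor eleventh built on C♯.
- root: C♯
- minor 3rd: E
- perfect 5th: G♯
- minor 7th: B
- major 9th: D♯
- perfect 11th: F♯

C♯ – E – G♯ – B – D♯ – F♯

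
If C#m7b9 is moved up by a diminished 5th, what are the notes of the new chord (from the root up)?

C# up a diminished 5th → G. New chord: G minor seventh flat nine.
- root: G
- minor 3rd: Bb
- perfect 5th: D
- minor 7th: F
- minor 9th: Ab

G Bb D F Ab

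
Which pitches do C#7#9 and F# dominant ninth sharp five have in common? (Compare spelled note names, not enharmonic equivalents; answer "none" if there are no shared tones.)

G#

C#7#9: C# E# G# B D##
F# dominant ninth sharp five: F# A# C## E G#
Common to both → G#.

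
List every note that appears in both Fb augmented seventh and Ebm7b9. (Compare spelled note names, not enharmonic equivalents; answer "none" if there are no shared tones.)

Fb augmented seventh: Fb Ab C Ebb
Ebm7b9: Eb Gb Bb Db Fb
Common to both → Fb.

Fb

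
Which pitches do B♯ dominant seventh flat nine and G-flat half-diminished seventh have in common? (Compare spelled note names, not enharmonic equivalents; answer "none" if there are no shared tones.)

none

B♯ dominant seventh flat nine: B-sharp D-double-sharp F-double-sharp A-sharp C-sharp
G-flat half-diminished seventh: G-flat B-double-flat D-double-flat F-flat
Common to both → none.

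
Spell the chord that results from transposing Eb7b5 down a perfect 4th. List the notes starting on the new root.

Transposed root: Eb → Bb (perfect 4th down). So we spell Bb dominant seventh flat five:
root → Bb
3rd (major 3rd) → D
5th (diminished 5th) → Fb
7th (minor 7th) → Ab

Bb D Fb Ab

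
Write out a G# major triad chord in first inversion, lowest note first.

B-sharp – D-sharp – G-sharp

G# major triad = G-sharp–B-sharp–D-sharp; first inversion → third (B-sharp) lowest.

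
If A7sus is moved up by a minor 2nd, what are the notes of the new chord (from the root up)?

Bb, Eb, F, Ab

A up a minor 2nd → Bb. New chord: Bb dominant seventh suspended fourth.
Bb — root
Eb — perfect 4th
F — perfect 5th
Ab — minor 7th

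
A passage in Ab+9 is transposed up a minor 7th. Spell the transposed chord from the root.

Transposed root: Ab → Gb (minor 7th up). So we spell Gb dominant ninth sharp five:
Gb — root
Bb — major 3rd
D — augmented 5th
Fb — minor 7th
Ab — major 9th

Gb – Bb – D – Fb – Ab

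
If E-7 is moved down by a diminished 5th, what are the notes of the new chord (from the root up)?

A# C# E# G#

E down a diminished 5th → A#. New chord: A# minor seventh.
Root: A#
Minor 3rd (3rd): C#
Perfect 5th (5th): E#
Minor 7th (7th): G#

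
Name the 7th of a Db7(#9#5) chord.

C♭

Root of Db7(#9#5) = D♭. The 7th is a minor 7th: D♭ up a minor 7th → C♭.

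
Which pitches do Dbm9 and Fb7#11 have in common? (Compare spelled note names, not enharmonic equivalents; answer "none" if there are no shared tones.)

Dbm9: Db Fb Ab Cb Eb
Fb7#11: Fb Ab Cb Ebb Bb
Common to both → Fb, Ab, Cb.

Fb – Ab – Cb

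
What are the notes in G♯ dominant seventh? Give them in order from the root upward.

G#  B#  D#  F#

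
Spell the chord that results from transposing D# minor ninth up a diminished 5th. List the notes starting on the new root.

A, C, E, G, B

D-sharp up a diminished 5th → A. New chord: A minor ninth.
root → A
3rd (minor 3rd) → C
5th (perfect 5th) → E
7th (minor 7th) → G
9th (major 9th) → B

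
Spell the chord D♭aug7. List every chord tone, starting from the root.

Root D♭, quality augmented seventh:
root → D♭
3rd (major 3rd) → F
5th (augmented 5th) → A
7th (minor 7th) → C♭

D♭ – F – A – C♭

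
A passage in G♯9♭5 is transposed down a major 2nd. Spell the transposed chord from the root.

G# down a major 2nd → F#. New chord: F# dominant ninth flat five.
Root: F#
Major 3rd (3rd): A#
Diminished 5th (5th): C
Minor 7th (7th): E
Major 9th (9th): G#

F# – A# – C – E – G#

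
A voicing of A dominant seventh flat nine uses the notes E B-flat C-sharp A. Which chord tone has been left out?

A dominant seventh flat nine = A, C-sharp, E, G, B-flat. The voicing lacks the 7th (minor 7th), G.

G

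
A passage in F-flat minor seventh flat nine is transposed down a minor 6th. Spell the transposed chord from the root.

Fb down a minor 6th → Ab. New chord: Ab minor seventh flat nine.
- root: Ab
- minor 3rd: Cb
- perfect 5th: Eb
- minor 7th: Gb
- minor 9th: Bbb

Ab – Cb – Eb – Gb – Bbb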